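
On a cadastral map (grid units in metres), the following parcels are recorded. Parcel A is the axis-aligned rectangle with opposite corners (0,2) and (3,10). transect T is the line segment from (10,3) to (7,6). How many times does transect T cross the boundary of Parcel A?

The segment lies entirely outside Parcel A and never meets its boundary.

0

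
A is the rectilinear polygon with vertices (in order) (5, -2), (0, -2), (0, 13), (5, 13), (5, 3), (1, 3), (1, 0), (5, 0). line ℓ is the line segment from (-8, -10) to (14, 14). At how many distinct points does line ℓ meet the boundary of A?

The segment meets the boundary at (5,4.182), (3.917,3), (1.167,0), (0,-1.273).

4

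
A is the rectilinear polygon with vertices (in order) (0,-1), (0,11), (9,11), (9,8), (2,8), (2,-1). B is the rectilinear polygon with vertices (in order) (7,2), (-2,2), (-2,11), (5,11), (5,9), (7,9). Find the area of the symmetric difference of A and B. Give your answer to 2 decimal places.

64.00

|A| = 45, |B| = 77, |A∩B| = 29.
|A △ B| = |A| + |B| − 2·|A∩B| = 45 + 77 − 58 = 64.00.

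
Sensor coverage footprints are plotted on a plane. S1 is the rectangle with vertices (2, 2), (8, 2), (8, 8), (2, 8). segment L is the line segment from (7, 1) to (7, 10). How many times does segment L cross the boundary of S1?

2

The segment meets the boundary at (7,8), (7,2).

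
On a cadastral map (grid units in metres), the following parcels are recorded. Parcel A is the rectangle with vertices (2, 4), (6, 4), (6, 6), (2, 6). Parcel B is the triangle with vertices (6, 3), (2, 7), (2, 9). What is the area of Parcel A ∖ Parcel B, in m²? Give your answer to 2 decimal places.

6.67

|Parcel A| = 8, |Parcel A∩Parcel B| = 1.3333.
|Parcel A ∖ Parcel B| = |Parcel A| − |Parcel A∩Parcel B| = 8 − 1.3333 = 6.67.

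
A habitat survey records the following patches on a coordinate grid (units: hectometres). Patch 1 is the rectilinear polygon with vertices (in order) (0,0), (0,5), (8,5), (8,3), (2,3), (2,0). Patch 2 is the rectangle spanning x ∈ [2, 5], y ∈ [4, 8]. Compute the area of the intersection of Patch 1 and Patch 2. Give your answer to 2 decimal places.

3.00

The intersection is the polygon with vertices (5,5), (5,4), (2,4), (2,5).
By the shoelace formula its area is 3.00.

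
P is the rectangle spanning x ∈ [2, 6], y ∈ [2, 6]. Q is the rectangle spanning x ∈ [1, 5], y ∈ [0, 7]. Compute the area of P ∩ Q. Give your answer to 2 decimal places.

12.00

|P∩Q|: x∈[2,5], y∈[2,6] → 3·4 = 12.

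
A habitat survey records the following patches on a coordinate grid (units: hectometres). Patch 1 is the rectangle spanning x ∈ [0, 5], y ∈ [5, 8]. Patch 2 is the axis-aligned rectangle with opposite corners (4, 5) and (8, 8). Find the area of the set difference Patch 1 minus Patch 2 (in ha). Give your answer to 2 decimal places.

|Patch 1∩Patch 2|: x∈[4,5], y∈[5,8] → 1·3 = 3.
|Patch 1| = 15.
|Patch 1 ∖ Patch 2| = |Patch 1| − |Patch 1∩Patch 2| = 15 − 3 = 12.00.

12.00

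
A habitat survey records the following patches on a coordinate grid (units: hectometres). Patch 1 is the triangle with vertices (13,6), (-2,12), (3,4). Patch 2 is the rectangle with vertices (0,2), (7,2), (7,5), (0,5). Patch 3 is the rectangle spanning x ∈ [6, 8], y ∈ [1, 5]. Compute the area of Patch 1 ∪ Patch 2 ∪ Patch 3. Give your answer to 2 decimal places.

68.19

By inclusion–exclusion:
Individual areas: |Patch 1| = 45, |Patch 2| = 21, |Patch 3| = 8.
|Patch 1∩Patch 2| = 2.7125.
|Patch 1∩Patch 3| = 0.4.
|Patch 2∩Patch 3|: x∈[6,7], y∈[2,5] → 1·3 = 3.
|Patch 1∩Patch 2∩Patch 3| = 0.3.
|Patch 1 ∪ Patch 2 ∪ Patch 3| = 74 − 6.1125 + 0.3 = 68.19.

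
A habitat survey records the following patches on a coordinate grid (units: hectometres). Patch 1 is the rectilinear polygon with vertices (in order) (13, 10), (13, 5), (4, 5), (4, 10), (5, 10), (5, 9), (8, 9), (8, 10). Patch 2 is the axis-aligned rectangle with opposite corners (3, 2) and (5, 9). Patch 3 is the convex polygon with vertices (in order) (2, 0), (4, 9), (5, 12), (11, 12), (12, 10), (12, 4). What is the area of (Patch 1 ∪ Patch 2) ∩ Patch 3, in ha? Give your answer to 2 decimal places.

44.58

|Patch 1 ∪ Patch 2| = 52.
|(Patch 1 ∪ Patch 2) ∩ Patch 3| = 44.58.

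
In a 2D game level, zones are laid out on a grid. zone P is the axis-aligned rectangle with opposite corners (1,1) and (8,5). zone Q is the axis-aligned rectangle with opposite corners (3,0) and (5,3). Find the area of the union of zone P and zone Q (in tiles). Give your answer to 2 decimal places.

By inclusion–exclusion:
Individual areas: |zone P| = 28, |zone Q| = 6.
|zone P∩zone Q|: x∈[3,5], y∈[1,3] → 2·2 = 4.
|zone P ∪ zone Q| = 34 − 4 = 30.00.

30.00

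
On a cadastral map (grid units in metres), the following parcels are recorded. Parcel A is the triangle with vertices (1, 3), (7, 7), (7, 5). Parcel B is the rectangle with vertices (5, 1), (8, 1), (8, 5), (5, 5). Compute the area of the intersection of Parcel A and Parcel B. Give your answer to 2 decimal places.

0.67

The intersection is the polygon with vertices (5,4.333), (5,5), (7,5).
By the shoelace formula its area is 0.67.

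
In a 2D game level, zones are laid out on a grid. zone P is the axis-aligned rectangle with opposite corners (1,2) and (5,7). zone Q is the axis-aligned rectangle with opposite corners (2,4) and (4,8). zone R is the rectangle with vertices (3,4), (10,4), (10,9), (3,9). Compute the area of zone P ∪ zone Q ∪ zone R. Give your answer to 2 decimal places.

By inclusion–exclusion:
Individual areas: |zone P| = 20, |zone Q| = 8, |zone R| = 35.
|zone P∩zone Q|: x∈[2,4], y∈[4,7] → 2·3 = 6.
|zone P∩zone R|: x∈[3,5], y∈[4,7] → 2·3 = 6.
|zone Q∩zone R|: x∈[3,4], y∈[4,8] → 1·4 = 4.
|zone P∩zone Q∩zone R| = 3.
|zone P ∪ zone Q ∪ zone R| = 63 − 16 + 3 = 50.00.

50.00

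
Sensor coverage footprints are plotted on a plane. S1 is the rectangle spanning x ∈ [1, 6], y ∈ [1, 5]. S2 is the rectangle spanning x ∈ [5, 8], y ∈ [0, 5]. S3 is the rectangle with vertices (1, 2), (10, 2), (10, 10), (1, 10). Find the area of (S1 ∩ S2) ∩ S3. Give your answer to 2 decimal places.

3.00

The region (S1 ∩ S2) ∩ S3 is the polygon with vertices (5,5), (6,5), (6,2), (5,2).
By the shoelace formula its area is 3.00.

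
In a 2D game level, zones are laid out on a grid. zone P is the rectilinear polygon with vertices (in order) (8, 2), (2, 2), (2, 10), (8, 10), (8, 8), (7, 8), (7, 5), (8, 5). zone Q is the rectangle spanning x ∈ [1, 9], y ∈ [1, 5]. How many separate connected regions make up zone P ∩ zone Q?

zone P ∩ zone Q is a single connected region.

1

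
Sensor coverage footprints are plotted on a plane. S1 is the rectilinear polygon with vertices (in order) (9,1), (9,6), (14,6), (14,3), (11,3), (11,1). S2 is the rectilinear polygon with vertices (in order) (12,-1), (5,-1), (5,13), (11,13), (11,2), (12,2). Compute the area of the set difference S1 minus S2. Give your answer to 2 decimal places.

|S1| = 19, |S1∩S2| = 10.
|S1 ∖ S2| = |S1| − |S1∩S2| = 19 − 10 = 9.00.

9.00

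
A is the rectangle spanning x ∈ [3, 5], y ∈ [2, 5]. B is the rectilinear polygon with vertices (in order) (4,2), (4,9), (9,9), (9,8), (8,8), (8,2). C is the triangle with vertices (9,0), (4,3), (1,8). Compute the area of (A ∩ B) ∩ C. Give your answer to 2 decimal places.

1.80

The region (A ∩ B) ∩ C is the polygon with vertices (5,2.4), (4,3), (4,5), (5,4).
By the shoelace formula its area is 1.80.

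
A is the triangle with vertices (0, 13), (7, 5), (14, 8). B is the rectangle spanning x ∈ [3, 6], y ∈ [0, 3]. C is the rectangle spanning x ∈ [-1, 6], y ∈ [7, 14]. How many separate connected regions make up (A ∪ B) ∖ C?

(A ∪ B) ∖ C splits into 2 disjoint pieces (area 24.6786, area 9).

2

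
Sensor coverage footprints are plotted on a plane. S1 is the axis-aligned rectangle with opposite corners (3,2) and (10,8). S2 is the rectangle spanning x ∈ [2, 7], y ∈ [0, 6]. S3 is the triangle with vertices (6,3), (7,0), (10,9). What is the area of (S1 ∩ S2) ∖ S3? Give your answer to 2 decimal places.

14.42

|S1 ∩ S2| = 16.
|(S1 ∩ S2) ∩ S3| = 1.5833.
|(S1 ∩ S2) ∖ S3| = 16 − 1.5833 = 14.42.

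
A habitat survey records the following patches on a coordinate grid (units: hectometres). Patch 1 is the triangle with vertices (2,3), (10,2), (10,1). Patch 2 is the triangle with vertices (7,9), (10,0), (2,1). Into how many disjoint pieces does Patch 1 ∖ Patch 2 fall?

Patch 1 ∖ Patch 2 splits into 2 disjoint pieces (area 0.0783, area 0.5138).

2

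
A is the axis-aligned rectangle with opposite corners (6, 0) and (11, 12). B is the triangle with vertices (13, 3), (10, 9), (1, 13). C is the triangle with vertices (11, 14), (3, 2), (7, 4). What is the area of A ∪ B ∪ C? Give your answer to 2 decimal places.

72.23

By inclusion–exclusion:
Individual areas: |A| = 60, |B| = 21, |C| = 16.
|A∩B| = 13.8056.
|A∩C| = 10.9667.
|B∩C| = 3.0113.
|A∩B∩C| = 3.0113.
|A ∪ B ∪ C| = 97 − 27.7835 + 3.0113 = 72.23.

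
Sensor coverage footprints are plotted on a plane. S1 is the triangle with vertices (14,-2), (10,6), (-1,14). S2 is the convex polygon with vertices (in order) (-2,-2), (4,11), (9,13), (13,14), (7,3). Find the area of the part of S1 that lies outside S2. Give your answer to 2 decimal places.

16.42

|S1| = 28, |S1∩S2| = 11.5842.
|S1 ∖ S2| = |S1| − |S1∩S2| = 28 − 11.5842 = 16.42.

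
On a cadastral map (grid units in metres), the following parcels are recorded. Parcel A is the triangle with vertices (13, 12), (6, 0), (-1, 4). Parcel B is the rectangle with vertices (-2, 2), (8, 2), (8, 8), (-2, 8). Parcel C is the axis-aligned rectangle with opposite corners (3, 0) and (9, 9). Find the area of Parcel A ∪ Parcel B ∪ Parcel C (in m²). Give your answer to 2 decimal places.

By inclusion–exclusion:
Individual areas: |Parcel A| = 56, |Parcel B| = 60, |Parcel C| = 54.
|Parcel A∩Parcel B| = 35.9048.
|Parcel A∩Parcel C| = 37.2679.
|Parcel B∩Parcel C|: x∈[3,8], y∈[2,8] → 5·6 = 30.
|Parcel A∩Parcel B∩Parcel C| = 26.8333.
|Parcel A ∪ Parcel B ∪ Parcel C| = 170 − 103.1726 + 26.8333 = 93.66.

93.66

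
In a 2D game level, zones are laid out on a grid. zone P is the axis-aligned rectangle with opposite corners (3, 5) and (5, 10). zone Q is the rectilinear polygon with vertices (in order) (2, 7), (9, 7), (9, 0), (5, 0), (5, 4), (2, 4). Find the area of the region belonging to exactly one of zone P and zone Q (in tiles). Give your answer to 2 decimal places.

|zone P| = 10, |zone Q| = 37, |zone P∩zone Q| = 4.
|zone P △ zone Q| = |zone P| + |zone Q| − 2·|zone P∩zone Q| = 10 + 37 − 8 = 39.00.

39.00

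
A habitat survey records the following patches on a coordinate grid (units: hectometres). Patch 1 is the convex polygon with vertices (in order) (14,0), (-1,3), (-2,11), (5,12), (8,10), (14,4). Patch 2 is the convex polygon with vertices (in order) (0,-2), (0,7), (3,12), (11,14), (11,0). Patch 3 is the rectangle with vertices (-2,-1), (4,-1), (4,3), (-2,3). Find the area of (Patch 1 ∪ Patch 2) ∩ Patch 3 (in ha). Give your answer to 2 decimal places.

The region (Patch 1 ∪ Patch 2) ∩ Patch 3 is the polygon with vertices (0,2.8), (-1,3), (4,3), (4,-1), (0,-1).
By the shoelace formula its area is 16.10.

16.10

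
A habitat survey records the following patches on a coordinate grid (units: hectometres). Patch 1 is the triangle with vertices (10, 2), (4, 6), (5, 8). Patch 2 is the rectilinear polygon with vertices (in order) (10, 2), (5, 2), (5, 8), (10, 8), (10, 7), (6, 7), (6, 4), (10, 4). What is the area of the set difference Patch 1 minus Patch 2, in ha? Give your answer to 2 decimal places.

|Patch 1| = 8, |Patch 1∩Patch 2| = 3.7333.
|Patch 1 ∖ Patch 2| = |Patch 1| − |Patch 1∩Patch 2| = 8 − 3.7333 = 4.27.

4.27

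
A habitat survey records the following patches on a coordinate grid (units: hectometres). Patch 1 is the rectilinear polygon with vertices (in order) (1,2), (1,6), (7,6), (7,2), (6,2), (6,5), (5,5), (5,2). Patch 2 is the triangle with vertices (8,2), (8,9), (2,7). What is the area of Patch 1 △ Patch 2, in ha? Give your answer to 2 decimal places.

|Patch 1| = 21, |Patch 2| = 21, |Patch 1∩Patch 2| = 5.1.
|Patch 1 △ Patch 2| = |Patch 1| + |Patch 2| − 2·|Patch 1∩Patch 2| = 21 + 21 − 10.2 = 31.80.

31.80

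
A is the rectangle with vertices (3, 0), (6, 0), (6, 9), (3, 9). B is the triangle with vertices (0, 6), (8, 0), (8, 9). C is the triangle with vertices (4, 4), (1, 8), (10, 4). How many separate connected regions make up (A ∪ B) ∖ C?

(A ∪ B) ∖ C splits into 2 disjoint pieces (area 23.2896, area 14.2501).

2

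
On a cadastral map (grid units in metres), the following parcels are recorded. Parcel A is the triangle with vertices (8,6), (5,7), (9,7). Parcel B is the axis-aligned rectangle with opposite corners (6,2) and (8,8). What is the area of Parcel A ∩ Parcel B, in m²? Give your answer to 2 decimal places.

The intersection is the polygon with vertices (6,6.667), (6,7), (8,7), (8,6).
By the shoelace formula its area is 1.33.

1.33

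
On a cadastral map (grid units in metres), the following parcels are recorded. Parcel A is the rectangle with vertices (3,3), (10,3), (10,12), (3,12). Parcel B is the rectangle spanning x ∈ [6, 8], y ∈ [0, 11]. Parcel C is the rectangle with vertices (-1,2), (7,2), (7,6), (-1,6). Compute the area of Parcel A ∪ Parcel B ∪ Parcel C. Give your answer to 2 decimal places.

88.00

By inclusion–exclusion:
Individual areas: |Parcel A| = 63, |Parcel B| = 22, |Parcel C| = 32.
|Parcel A∩Parcel B|: x∈[6,8], y∈[3,11] → 2·8 = 16.
|Parcel A∩Parcel C|: x∈[3,7], y∈[3,6] → 4·3 = 12.
|Parcel B∩Parcel C|: x∈[6,7], y∈[2,6] → 1·4 = 4.
|Parcel A∩Parcel B∩Parcel C| = 3.
|Parcel A ∪ Parcel B ∪ Parcel C| = 117 − 32 + 3 = 88.00.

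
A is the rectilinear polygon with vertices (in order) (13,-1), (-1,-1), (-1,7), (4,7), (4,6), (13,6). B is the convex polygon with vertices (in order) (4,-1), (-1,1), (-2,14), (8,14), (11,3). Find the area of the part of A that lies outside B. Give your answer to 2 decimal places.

|A| = 103, |A∩B| = 68.7727.
|A ∖ B| = |A| − |A∩B| = 103 − 68.7727 = 34.23.

34.23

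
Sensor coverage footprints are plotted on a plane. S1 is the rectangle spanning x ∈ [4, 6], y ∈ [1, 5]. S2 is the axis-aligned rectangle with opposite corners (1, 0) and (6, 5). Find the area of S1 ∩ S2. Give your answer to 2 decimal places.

8.00

|S1∩S2|: x∈[4,6], y∈[1,5] → 2·4 = 8.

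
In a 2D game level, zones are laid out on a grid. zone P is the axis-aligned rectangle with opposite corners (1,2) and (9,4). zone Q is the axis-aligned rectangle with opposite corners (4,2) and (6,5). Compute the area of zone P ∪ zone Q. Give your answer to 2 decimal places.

18.00

By inclusion–exclusion:
Individual areas: |zone P| = 16, |zone Q| = 6.
|zone P∩zone Q|: x∈[4,6], y∈[2,4] → 2·2 = 4.
|zone P ∪ zone Q| = 22 − 4 = 18.00.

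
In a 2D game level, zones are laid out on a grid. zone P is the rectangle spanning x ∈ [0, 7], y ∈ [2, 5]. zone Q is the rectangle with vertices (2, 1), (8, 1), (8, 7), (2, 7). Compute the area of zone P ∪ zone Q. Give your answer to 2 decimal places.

42.00

By inclusion–exclusion:
Individual areas: |zone P| = 21, |zone Q| = 36.
|zone P∩zone Q|: x∈[2,7], y∈[2,5] → 5·3 = 15.
|zone P ∪ zone Q| = 57 − 15 = 42.00.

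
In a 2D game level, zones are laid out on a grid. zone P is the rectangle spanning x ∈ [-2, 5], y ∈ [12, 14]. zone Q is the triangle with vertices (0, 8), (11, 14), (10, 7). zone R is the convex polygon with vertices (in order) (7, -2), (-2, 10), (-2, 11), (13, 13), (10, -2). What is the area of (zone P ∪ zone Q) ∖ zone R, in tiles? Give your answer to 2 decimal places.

|zone P ∪ zone Q| = 49.5.
|(zone P ∪ zone Q) ∩ zone R| = 33.6703.
|(zone P ∪ zone Q) ∖ zone R| = 49.5 − 33.6703 = 15.83.

15.83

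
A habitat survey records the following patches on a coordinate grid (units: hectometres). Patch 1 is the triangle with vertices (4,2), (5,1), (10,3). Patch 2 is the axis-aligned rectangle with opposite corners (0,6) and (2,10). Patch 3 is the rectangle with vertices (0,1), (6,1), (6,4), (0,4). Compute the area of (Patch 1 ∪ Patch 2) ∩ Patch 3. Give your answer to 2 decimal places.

1.63

The region (Patch 1 ∪ Patch 2) ∩ Patch 3 is the polygon with vertices (4,2), (6,2.333), (6,1.4), (5,1).
By the shoelace formula its area is 1.63.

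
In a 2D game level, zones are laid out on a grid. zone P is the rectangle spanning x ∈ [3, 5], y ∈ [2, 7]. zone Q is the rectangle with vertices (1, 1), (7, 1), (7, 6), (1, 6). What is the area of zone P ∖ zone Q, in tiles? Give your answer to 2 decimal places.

|zone P∩zone Q|: x∈[3,5], y∈[2,6] → 2·4 = 8.
|zone P| = 10.
|zone P ∖ zone Q| = |zone P| − |zone P∩zone Q| = 10 − 8 = 2.00.

2.00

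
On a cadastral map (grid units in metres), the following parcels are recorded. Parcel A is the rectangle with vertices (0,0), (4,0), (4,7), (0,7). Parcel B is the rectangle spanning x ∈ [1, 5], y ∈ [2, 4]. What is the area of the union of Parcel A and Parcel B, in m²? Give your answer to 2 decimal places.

By inclusion–exclusion:
Individual areas: |Parcel A| = 28, |Parcel B| = 8.
|Parcel A∩Parcel B|: x∈[1,4], y∈[2,4] → 3·2 = 6.
|Parcel A ∪ Parcel B| = 36 − 6 = 30.00.

30.00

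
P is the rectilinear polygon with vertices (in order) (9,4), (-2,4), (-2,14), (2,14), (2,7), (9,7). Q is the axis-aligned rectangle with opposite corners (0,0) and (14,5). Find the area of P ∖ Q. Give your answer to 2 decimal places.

|P| = 61, |P∩Q| = 9.
|P ∖ Q| = |P| − |P∩Q| = 61 − 9 = 52.00.

52.00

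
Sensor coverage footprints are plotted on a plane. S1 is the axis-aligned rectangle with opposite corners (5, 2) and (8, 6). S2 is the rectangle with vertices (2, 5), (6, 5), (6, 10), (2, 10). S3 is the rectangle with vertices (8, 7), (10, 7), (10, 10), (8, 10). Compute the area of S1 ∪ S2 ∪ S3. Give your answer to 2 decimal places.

By inclusion–exclusion:
Individual areas: |S1| = 12, |S2| = 20, |S3| = 6.
|S1∩S2|: x∈[5,6], y∈[5,6] → 1·1 = 1.
|S1∩S3| = 0 (no overlap).
|S2∩S3| = 0 (no overlap).
|S1∩S2∩S3| = 0.
|S1 ∪ S2 ∪ S3| = 38 − 1 + 0 = 37.00.

37.00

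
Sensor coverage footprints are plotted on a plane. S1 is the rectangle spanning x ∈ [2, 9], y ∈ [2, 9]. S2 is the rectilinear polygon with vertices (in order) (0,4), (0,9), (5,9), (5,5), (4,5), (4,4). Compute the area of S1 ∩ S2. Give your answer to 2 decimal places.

The intersection is the polygon with vertices (5,9), (5,5), (4,5), (4,4), (2,4), (2,9).
By the shoelace formula its area is 14.00.

14.00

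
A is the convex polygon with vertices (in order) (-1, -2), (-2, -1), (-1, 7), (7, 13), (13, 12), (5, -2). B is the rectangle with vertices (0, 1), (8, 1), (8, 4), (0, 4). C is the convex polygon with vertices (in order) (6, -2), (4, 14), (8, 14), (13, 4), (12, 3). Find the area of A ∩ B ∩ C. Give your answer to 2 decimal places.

6.24

The intersection is the polygon with vertices (5.625,1), (5.25,4), (8,4), (8,3.25), (6.714,1).
By the shoelace formula its area is 6.24.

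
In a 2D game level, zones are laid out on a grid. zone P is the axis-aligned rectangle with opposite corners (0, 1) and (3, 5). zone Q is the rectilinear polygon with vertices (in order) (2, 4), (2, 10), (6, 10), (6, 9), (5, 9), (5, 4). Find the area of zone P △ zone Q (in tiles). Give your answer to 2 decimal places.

|zone P| = 12, |zone Q| = 19, |zone P∩zone Q| = 1.
|zone P △ zone Q| = |zone P| + |zone Q| − 2·|zone P∩zone Q| = 12 + 19 − 2 = 29.00.

29.00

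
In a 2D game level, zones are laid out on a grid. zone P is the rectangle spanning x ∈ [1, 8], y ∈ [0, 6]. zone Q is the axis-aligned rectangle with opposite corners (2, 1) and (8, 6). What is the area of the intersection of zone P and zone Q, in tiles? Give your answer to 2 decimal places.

30.00

|zone P∩zone Q|: x∈[2,8], y∈[1,6] → 6·5 = 30.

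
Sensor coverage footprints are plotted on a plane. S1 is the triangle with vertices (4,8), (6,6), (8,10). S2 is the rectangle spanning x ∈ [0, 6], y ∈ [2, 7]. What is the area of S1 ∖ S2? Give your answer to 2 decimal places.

|S1| = 6, |S1∩S2| = 0.5.
|S1 ∖ S2| = |S1| − |S1∩S2| = 6 − 0.5 = 5.50.

5.50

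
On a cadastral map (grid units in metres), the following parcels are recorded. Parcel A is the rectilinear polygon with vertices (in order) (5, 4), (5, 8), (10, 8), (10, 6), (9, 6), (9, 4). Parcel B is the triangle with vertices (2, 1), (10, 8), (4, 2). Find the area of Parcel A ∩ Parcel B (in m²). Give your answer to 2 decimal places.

1.14

The intersection is the polygon with vertices (5.429,4), (10,8), (6,4).
By the shoelace formula its area is 1.14.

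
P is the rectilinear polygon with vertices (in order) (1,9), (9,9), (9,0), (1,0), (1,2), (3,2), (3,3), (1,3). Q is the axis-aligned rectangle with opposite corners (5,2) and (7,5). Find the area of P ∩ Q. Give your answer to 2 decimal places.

6.00

The intersection is the polygon with vertices (5,2), (5,5), (7,5), (7,2).
By the shoelace formula its area is 6.00.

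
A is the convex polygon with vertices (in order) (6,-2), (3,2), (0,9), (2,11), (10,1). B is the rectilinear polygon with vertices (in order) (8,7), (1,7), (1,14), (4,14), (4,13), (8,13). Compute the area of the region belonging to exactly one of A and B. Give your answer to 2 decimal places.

|A| = 53.5, |B| = 45, |A∩B| = 9.9.
|A △ B| = |A| + |B| − 2·|A∩B| = 53.5 + 45 − 19.8 = 78.70.

78.70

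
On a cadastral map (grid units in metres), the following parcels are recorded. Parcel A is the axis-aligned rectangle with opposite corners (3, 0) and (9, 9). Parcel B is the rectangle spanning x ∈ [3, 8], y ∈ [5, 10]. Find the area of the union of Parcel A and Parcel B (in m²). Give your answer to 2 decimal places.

By inclusion–exclusion:
Individual areas: |Parcel A| = 54, |Parcel B| = 25.
|Parcel A∩Parcel B|: x∈[3,8], y∈[5,9] → 5·4 = 20.
|Parcel A ∪ Parcel B| = 79 − 20 = 59.00.

59.00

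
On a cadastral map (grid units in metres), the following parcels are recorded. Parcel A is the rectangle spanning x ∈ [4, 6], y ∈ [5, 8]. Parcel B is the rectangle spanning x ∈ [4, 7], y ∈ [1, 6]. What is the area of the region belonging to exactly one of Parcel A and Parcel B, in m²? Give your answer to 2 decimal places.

|Parcel A∩Parcel B|: x∈[4,6], y∈[5,6] → 2·1 = 2.
|Parcel A △ Parcel B| = |Parcel A| + |Parcel B| − 2·|Parcel A∩Parcel B| = 6 + 15 − 4 = 17.00.

17.00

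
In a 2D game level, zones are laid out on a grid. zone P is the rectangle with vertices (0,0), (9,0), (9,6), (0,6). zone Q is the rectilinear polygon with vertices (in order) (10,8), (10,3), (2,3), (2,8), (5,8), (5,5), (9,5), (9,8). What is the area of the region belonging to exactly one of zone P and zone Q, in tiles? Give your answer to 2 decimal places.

|zone P| = 54, |zone Q| = 28, |zone P∩zone Q| = 17.
|zone P △ zone Q| = |zone P| + |zone Q| − 2·|zone P∩zone Q| = 54 + 28 − 34 = 48.00.

48.00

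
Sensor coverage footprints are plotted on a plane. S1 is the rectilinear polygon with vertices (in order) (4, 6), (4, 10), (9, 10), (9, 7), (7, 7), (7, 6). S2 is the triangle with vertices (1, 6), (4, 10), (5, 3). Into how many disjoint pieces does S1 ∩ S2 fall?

1

S1 ∩ S2 is a single connected region.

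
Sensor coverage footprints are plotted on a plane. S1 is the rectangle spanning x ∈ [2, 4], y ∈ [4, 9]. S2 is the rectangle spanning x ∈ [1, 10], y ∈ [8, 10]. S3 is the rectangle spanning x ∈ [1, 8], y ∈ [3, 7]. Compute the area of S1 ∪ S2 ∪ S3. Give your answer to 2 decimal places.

By inclusion–exclusion:
Individual areas: |S1| = 10, |S2| = 18, |S3| = 28.
|S1∩S2|: x∈[2,4], y∈[8,9] → 2·1 = 2.
|S1∩S3|: x∈[2,4], y∈[4,7] → 2·3 = 6.
|S2∩S3| = 0 (no overlap).
|S1∩S2∩S3| = 0.
|S1 ∪ S2 ∪ S3| = 56 − 8 + 0 = 48.00.

48.00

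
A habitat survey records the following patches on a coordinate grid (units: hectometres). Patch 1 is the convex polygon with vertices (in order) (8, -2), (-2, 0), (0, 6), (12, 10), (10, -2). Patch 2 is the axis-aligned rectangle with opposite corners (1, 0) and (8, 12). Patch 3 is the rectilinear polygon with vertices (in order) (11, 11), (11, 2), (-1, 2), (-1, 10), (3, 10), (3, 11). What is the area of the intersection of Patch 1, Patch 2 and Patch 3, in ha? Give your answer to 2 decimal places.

38.50

The intersection is the polygon with vertices (8,2), (1,2), (1,6.333), (8,8.667).
By the shoelace formula its area is 38.50.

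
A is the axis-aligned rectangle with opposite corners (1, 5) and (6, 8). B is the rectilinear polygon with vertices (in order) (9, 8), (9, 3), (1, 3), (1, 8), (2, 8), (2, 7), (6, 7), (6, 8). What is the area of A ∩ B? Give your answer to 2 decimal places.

11.00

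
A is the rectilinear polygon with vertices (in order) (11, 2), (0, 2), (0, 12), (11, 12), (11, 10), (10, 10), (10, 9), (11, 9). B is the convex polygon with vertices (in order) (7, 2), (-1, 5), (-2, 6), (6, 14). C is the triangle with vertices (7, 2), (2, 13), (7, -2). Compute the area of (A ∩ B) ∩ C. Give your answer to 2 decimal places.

6.67

The region (A ∩ B) ∩ C is the polygon with vertices (2.938,10.938), (7,2), (5.476,2.571), (2.75,10.75).
By the shoelace formula its area is 6.67.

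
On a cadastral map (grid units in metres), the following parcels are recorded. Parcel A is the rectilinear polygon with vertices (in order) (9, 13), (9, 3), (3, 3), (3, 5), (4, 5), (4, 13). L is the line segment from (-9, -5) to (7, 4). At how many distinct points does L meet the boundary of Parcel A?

1

The segment meets the boundary at (5.222,3).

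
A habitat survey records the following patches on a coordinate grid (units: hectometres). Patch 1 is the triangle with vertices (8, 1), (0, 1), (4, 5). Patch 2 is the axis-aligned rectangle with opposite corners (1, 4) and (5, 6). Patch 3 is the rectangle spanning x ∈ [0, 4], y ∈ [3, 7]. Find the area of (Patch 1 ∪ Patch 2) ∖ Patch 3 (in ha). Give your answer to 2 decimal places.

|Patch 1 ∪ Patch 2| = 23.
|(Patch 1 ∪ Patch 2) ∩ Patch 3| = 7.5.
|(Patch 1 ∪ Patch 2) ∖ Patch 3| = 23 − 7.5 = 15.50.

15.50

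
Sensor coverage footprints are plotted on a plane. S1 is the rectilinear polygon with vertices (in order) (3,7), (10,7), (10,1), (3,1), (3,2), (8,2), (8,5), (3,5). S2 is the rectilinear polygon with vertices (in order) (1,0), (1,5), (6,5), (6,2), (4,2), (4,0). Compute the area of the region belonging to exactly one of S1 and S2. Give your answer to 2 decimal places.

46.00

|S1| = 27, |S2| = 21, |S1∩S2| = 1.
|S1 △ S2| = |S1| + |S2| − 2·|S1∩S2| = 27 + 21 − 2 = 46.00.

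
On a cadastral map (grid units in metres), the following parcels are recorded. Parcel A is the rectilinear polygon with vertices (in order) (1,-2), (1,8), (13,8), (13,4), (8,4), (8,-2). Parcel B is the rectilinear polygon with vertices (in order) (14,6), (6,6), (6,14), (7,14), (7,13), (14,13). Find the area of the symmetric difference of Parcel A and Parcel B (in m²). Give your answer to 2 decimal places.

|Parcel A| = 90, |Parcel B| = 57, |Parcel A∩Parcel B| = 14.
|Parcel A △ Parcel B| = |Parcel A| + |Parcel B| − 2·|Parcel A∩Parcel B| = 90 + 57 − 28 = 119.00.

119.00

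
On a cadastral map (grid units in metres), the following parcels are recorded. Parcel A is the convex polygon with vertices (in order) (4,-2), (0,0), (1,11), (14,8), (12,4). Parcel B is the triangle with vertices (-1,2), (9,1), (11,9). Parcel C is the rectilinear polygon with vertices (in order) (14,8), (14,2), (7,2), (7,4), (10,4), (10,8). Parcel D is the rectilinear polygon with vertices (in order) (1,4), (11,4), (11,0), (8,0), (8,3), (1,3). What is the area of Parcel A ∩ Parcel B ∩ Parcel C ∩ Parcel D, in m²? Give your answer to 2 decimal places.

The intersection is the polygon with vertices (8,2), (8,3), (7,3), (7,4), (9.75,4), (9.25,2).
By the shoelace formula its area is 4.00.

4.00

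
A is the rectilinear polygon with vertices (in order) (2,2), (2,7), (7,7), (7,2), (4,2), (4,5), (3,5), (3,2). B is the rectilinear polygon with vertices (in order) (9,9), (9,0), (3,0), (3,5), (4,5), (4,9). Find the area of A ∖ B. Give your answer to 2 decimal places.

7.00

|A| = 22, |A∩B| = 15.
|A ∖ B| = |A| − |A∩B| = 22 − 15 = 7.00.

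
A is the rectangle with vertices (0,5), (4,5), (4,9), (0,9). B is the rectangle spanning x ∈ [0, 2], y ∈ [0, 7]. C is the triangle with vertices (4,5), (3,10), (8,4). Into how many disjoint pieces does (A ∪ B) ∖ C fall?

2

(A ∪ B) ∖ C splits into 2 disjoint pieces (area 24.4, area 0.0167).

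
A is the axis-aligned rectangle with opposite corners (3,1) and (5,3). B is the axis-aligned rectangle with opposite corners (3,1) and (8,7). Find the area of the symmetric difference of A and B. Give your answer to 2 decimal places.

|A∩B|: x∈[3,5], y∈[1,3] → 2·2 = 4.
|A △ B| = |A| + |B| − 2·|A∩B| = 4 + 30 − 8 = 26.00.

26.00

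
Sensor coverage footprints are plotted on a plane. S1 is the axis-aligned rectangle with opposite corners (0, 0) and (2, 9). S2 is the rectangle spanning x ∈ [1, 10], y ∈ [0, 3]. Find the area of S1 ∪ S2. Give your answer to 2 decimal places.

42.00

By inclusion–exclusion:
Individual areas: |S1| = 18, |S2| = 27.
|S1∩S2|: x∈[1,2], y∈[0,3] → 1·3 = 3.
|S1 ∪ S2| = 45 − 3 = 42.00.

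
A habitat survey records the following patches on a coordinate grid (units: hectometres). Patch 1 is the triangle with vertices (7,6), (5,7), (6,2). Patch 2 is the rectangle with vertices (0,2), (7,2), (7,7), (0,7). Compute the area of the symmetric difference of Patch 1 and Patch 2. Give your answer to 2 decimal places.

|Patch 1| = 4.5, |Patch 2| = 35, |Patch 1∩Patch 2| = 4.5.
|Patch 1 △ Patch 2| = |Patch 1| + |Patch 2| − 2·|Patch 1∩Patch 2| = 4.5 + 35 − 9 = 30.50.

30.50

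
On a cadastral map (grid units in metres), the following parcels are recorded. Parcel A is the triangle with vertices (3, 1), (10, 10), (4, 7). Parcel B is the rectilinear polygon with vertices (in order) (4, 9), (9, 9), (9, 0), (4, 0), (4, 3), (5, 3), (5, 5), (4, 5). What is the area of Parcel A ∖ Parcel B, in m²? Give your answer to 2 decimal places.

4.87

|Parcel A| = 16.5, |Parcel A∩Parcel B| = 11.627.
|Parcel A ∖ Parcel B| = |Parcel A| − |Parcel A∩Parcel B| = 16.5 − 11.627 = 4.87.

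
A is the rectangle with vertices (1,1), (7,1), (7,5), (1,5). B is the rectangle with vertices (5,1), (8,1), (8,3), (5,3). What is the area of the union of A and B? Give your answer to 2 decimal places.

26.00

By inclusion–exclusion:
Individual areas: |A| = 24, |B| = 6.
|A∩B|: x∈[5,7], y∈[1,3] → 2·2 = 4.
|A ∪ B| = 30 − 4 = 26.00.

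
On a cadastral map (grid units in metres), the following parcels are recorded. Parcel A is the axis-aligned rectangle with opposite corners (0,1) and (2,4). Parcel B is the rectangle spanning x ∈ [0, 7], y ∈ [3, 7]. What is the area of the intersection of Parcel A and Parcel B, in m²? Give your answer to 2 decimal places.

|Parcel A∩Parcel B|: x∈[0,2], y∈[3,4] → 2·1 = 2.

2.00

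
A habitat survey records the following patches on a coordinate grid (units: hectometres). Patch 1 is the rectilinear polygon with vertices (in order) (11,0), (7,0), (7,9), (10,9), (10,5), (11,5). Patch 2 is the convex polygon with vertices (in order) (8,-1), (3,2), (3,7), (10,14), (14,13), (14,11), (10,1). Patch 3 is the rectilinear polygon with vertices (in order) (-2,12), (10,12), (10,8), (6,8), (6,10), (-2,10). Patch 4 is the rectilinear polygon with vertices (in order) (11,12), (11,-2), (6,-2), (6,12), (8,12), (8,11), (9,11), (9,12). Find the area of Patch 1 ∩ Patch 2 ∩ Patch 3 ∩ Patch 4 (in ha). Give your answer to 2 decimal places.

3.00

The intersection is the polygon with vertices (10,9), (10,8), (7,8), (7,9).
By the shoelace formula its area is 3.00.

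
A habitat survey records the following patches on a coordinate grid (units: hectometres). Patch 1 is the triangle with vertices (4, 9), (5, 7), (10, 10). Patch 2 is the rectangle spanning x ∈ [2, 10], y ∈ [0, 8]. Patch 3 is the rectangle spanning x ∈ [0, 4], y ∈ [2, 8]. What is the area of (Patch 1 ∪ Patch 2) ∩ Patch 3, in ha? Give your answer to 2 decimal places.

12.00

The region (Patch 1 ∪ Patch 2) ∩ Patch 3 is the polygon with vertices (2,8), (4,8), (4,2), (2,2).
By the shoelace formula its area is 12.00.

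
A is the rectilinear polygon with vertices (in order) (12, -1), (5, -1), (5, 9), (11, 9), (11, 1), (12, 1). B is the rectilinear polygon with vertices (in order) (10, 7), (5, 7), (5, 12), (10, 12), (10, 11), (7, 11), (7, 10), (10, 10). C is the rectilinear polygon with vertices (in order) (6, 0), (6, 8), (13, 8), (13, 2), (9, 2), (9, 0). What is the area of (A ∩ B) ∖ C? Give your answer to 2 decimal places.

|A ∩ B| = 10.
|(A ∩ B) ∩ C| = 4.
|(A ∩ B) ∖ C| = 10 − 4 = 6.00.

6.00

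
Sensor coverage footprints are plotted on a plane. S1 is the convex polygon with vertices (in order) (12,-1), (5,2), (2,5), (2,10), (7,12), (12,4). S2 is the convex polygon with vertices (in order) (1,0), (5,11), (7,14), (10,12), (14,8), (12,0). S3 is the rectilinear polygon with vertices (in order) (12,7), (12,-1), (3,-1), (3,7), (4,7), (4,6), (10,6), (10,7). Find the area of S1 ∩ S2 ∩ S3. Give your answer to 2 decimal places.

43.11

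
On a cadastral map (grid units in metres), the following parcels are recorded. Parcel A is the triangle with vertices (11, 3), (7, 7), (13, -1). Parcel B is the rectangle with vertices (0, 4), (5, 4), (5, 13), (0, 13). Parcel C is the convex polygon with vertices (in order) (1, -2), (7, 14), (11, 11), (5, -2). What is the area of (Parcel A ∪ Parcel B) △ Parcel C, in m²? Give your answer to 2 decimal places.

107.18

|Parcel A ∪ Parcel B| = 49.
|(Parcel A ∪ Parcel B) ∩ Parcel C| = 4.4108.
|(Parcel A ∪ Parcel B) △ Parcel C| = 49 + 67 − 8.8216 = 107.18.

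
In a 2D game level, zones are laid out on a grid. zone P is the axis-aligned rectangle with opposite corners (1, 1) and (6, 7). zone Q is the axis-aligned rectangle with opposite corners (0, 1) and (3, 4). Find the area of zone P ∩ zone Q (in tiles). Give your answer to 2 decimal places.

|zone P∩zone Q|: x∈[1,3], y∈[1,4] → 2·3 = 6.

6.00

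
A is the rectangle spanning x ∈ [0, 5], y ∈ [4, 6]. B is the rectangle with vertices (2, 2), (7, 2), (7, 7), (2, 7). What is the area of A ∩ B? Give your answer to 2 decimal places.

|A∩B|: x∈[2,5], y∈[4,6] → 3·2 = 6.

6.00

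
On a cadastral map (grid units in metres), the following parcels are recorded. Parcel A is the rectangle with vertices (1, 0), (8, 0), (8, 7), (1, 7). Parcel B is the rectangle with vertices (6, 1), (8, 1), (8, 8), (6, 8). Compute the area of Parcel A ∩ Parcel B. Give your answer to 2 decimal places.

|Parcel A∩Parcel B|: x∈[6,8], y∈[1,7] → 2·6 = 12.

12.00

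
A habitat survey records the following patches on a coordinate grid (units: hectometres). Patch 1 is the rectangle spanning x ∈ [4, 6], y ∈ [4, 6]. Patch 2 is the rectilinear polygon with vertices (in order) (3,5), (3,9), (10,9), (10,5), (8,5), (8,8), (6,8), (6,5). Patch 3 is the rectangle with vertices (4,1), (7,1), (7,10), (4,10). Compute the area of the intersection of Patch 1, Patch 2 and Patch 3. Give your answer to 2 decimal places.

2.00

The intersection is the polygon with vertices (4,5), (4,6), (6,6), (6,5).
By the shoelace formula its area is 2.00.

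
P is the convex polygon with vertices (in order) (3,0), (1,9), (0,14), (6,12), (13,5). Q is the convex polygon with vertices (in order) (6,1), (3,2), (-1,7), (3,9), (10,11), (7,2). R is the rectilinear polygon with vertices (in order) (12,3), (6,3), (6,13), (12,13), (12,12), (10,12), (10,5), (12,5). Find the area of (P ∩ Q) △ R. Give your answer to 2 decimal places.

61.86

|P ∩ Q| = 49.2096.
|(P ∩ Q) ∩ R| = 16.6726.
|(P ∩ Q) △ R| = 49.2096 + 46 − 33.3452 = 61.86.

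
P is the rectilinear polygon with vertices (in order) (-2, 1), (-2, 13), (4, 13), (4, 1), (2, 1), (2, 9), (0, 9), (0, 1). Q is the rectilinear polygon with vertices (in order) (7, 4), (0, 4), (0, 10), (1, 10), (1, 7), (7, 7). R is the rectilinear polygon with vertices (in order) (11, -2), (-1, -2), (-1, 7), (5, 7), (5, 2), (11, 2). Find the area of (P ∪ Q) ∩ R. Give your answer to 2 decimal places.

|P ∪ Q| = 73.
|(P ∪ Q) ∩ R| = 27.00.

27.00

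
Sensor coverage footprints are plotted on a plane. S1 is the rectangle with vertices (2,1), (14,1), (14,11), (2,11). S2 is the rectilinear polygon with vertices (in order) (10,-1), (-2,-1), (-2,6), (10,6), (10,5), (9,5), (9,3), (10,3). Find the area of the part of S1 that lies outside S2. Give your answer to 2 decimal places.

|S1| = 120, |S1∩S2| = 38.
|S1 ∖ S2| = |S1| − |S1∩S2| = 120 − 38 = 82.00.

82.00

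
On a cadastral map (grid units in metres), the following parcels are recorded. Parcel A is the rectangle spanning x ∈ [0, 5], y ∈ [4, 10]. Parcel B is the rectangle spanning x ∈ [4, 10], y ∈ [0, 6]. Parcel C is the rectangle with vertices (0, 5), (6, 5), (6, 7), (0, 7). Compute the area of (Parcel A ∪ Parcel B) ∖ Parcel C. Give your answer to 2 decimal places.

53.00

|Parcel A ∪ Parcel B| = 64.
|(Parcel A ∪ Parcel B) ∩ Parcel C| = 11.
|(Parcel A ∪ Parcel B) ∖ Parcel C| = 64 − 11 = 53.00.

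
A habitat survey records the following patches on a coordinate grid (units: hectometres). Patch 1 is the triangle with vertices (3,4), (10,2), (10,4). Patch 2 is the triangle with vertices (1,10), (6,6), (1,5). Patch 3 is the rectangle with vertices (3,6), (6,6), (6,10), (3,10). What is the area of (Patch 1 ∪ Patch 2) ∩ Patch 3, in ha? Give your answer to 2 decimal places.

The region (Patch 1 ∪ Patch 2) ∩ Patch 3 is the polygon with vertices (6,6), (3,6), (3,8.4).
By the shoelace formula its area is 3.60.

3.60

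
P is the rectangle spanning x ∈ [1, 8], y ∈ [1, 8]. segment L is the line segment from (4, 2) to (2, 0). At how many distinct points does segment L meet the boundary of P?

1

The segment meets the boundary at (3,1).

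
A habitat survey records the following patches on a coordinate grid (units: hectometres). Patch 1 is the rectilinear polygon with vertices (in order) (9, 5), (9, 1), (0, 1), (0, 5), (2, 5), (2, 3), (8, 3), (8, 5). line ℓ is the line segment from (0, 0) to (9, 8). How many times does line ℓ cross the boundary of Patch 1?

2

The segment meets the boundary at (3.375,3), (1.125,1).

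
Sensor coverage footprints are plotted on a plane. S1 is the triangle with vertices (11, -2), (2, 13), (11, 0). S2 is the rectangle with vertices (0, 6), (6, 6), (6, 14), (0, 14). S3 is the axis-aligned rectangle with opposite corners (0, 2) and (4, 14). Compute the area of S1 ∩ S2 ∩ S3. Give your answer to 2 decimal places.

0.44

The intersection is the polygon with vertices (4,10.111), (4,9.667), (2,13).
By the shoelace formula its area is 0.44.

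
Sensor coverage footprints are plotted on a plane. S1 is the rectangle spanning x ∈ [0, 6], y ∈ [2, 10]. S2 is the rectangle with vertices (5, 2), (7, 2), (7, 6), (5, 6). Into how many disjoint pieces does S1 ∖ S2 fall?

1

S1 ∖ S2 is a single connected region.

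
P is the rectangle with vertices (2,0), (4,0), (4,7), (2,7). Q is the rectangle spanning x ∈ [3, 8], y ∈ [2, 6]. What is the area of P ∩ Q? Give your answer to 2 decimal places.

|P∩Q|: x∈[3,4], y∈[2,6] → 1·4 = 4.

4.00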